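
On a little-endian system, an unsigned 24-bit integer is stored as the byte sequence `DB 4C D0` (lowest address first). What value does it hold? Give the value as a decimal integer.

In little-endian order the low byte comes first in memory.
Reassemble most-significant byte first: D0 4C DB → 0xD04CDB.
0xD04CDB = 13651163.

13651163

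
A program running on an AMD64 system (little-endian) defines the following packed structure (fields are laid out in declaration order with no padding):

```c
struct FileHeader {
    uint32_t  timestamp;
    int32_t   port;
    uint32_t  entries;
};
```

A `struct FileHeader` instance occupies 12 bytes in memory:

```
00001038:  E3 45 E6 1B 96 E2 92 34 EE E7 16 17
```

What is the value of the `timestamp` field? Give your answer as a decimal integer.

468076003

`timestamp` is the first field, at byte offset 0, occupying 4 bytes.
Bytes at offsets 0..3: E3 45 E6 1B.
In little-endian order the low byte comes first in memory.
Reassemble most-significant byte first: 1B E6 45 E3 → 0x1BE645E3.
0x1BE645E3 = 468076003.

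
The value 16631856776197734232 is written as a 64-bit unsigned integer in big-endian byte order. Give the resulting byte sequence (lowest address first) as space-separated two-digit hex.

16631856776197734232 in hexadecimal, padded to 64 bits, is 0xE6D0399E5C707F58.
Split into bytes (most-significant first): E6 D0 39 9E 5C 70 7F 58.
Big-endian: lowest address holds the most-significant byte.
So the memory order matches the most-significant-first order: E6 D0 39 9E 5C 70 7F 58.

E6 D0 39 9E 5C 70 7F 58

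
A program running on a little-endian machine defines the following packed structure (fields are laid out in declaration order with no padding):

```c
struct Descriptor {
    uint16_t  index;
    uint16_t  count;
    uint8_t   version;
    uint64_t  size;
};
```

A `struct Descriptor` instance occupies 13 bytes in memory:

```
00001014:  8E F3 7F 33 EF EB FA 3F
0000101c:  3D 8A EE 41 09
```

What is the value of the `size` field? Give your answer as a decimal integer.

667076497328044779

`size` follows `index` (2 B), `count` (2 B), `version` (1 B), so it starts at offset 2 + 2 + 1 = 5 and occupies 8 bytes.
Bytes at offsets 5..12: EB FA 3F 3D 8A EE 41 09.
In little-endian order the low byte comes first in memory.
Reassemble most-significant byte first: 09 41 EE 8A 3D 3F FA EB → 0x0941EE8A3D3FFAEB.
0x0941EE8A3D3FFAEB = 667076497328044779.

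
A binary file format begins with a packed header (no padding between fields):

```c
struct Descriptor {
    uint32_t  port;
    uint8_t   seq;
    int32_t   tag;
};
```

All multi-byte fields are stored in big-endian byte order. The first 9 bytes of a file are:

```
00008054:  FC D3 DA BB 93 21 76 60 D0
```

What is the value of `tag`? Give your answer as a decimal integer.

`tag` follows `port` (4 B), `seq` (1 B), so it starts at offset 4 + 1 = 5 and occupies 4 bytes.
Bytes at offsets 5..8: 21 76 60 D0.
In big-endian order the high byte comes first in memory.
The bytes are already most-significant first: 0x217660D0.
0x217660D0 = 561406160.

561406160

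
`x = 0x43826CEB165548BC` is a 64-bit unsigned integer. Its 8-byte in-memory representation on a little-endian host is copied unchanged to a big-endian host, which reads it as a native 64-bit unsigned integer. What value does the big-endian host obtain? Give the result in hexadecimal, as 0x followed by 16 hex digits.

Stored little-endian, the bytes at ascending addresses are BC 48 55 16 EB 6C 82 43.
Read back as big-endian, the last byte is least significant, giving 0xBC485516EB6C8243.

0xBC485516EB6C8243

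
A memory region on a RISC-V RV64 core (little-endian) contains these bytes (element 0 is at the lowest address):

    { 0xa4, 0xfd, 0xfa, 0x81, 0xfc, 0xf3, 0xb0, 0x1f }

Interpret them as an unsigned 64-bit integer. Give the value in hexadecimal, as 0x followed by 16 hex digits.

0x1FB0F3FC81FAFDA4

Little-endian: lowest address holds the least-significant byte.
Reassemble most-significant byte first: 1F B0 F3 FC 81 FA FD A4 → 0x1FB0F3FC81FAFDA4.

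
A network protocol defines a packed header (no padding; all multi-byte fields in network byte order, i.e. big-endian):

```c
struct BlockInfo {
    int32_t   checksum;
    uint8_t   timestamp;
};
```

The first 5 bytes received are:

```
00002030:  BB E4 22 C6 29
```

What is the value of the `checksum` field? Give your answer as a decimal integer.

`checksum` is the first field, at byte offset 0, occupying 4 bytes.
Bytes at offsets 0..3: BB E4 22 C6.
In big-endian order the high byte comes first in memory.
The bytes are already most-significant first: 0xBBE422C6.
Top bit is set, so as a signed 32-bit value this is 0xBBE422C6 − 2^32 = -1142676794.

-1142676794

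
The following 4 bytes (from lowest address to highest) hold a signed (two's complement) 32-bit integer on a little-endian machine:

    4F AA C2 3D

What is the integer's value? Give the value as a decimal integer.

In little-endian order the low byte comes first in memory.
Reassemble most-significant byte first: 3D C2 AA 4F → 0x3DC2AA4F.
0x3DC2AA4F = 1036167759.

1036167759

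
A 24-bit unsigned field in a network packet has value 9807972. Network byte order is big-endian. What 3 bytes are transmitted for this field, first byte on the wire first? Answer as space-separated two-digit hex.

95 A8 64

9807972 in hexadecimal, padded to 24 bits, is 0x95A864.
Split into bytes (most-significant first): 95 A8 64.
In big-endian order the high byte comes first in memory.
So the memory order matches the most-significant-first order: 95 A8 64.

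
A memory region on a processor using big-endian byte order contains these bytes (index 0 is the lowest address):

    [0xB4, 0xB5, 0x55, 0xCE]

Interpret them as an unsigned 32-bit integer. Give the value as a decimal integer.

3031782862

In big-endian order the high byte comes first in memory.
The bytes are already most-significant first: 0xB4B555CE.
0xB4B555CE = 3031782862.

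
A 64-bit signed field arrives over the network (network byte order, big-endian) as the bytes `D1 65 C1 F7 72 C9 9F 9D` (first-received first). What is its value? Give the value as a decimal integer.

Big-endian stores the most-significant byte at the lowest address.
The bytes are already most-significant first: 0xD165C1F772C99F9D.
Top bit is set, so as a signed 64-bit value this is 0xD165C1F772C99F9D − 2^64 = -3358064678607937635.

-3358064678607937635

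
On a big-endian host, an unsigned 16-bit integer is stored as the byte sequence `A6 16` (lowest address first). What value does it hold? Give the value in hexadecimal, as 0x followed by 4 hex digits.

In big-endian order the high byte comes first in memory.
The bytes are already most-significant first: 0xA616.

0xA616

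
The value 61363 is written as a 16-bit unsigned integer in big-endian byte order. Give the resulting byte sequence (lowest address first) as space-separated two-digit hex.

61363 in hexadecimal, padded to 16 bits, is 0xEFB3.
Split into bytes (most-significant first): EF B3.
In big-endian order the high byte comes first in memory.
So the memory order matches the most-significant-first order: EF B3.

EF B3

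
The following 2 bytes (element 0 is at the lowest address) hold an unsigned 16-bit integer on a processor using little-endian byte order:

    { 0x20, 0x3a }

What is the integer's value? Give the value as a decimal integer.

14880

Little-endian stores the least-significant byte at the lowest address.
Reassemble most-significant byte first: 3A 20 → 0x3A20.
0x3A20 = 14880.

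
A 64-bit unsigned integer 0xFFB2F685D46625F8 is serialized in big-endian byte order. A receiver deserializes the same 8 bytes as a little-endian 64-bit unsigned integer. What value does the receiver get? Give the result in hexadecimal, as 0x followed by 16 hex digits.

0xF82566D485F6B2FF

Stored big-endian, the bytes at ascending addresses are FF B2 F6 85 D4 66 25 F8.
Read back as little-endian, the first byte is least significant, giving 0xF82566D485F6B2FF.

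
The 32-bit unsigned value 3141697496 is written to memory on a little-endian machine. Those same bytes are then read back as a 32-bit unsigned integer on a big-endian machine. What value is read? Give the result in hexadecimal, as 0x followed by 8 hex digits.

3141697496 in 32-bit hexadecimal is 0xBB427FD8.
Stored little-endian, the bytes at ascending addresses are D8 7F 42 BB.
Read back as big-endian, the last byte is least significant, giving 0xD87F42BB.

0xD87F42BB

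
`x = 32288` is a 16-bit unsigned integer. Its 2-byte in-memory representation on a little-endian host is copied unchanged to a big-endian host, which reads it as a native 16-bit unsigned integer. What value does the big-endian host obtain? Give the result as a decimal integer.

8318

32288 in 16-bit hexadecimal is 0x7E20.
Stored little-endian, the bytes at ascending addresses are 20 7E.
Read back as big-endian, the last byte is least significant, giving 0x207E.
0x207E = 8318.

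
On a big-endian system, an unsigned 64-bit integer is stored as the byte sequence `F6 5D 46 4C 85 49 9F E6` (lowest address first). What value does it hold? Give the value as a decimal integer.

Big-endian stores the most-significant byte at the lowest address.
The bytes are already most-significant first: 0xF65D464C85499FE6.
0xF65D464C85499FE6 = 17752422600632016870.

17752422600632016870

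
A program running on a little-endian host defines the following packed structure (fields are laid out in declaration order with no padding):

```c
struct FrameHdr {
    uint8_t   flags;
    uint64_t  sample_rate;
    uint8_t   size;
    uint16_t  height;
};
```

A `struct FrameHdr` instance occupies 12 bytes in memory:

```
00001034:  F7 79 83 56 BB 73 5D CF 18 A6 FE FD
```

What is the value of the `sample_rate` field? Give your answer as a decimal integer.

1787750328735007609

`sample_rate` follows `flags` (1 byte), so it starts at byte offset 1 and occupies 8 bytes.
Bytes at offsets 1..8: 79 83 56 BB 73 5D CF 18.
Little-endian stores the least-significant byte at the lowest address.
Reassemble most-significant byte first: 18 CF 5D 73 BB 56 83 79 → 0x18CF5D73BB568379.
0x18CF5D73BB568379 = 1787750328735007609.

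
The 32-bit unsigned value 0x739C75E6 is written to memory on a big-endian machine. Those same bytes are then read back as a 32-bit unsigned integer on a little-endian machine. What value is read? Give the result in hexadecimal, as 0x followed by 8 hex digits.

0xE6759C73

Stored big-endian, the bytes at ascending addresses are 73 9C 75 E6.
Read back as little-endian, the first byte is least significant, giving 0xE6759C73.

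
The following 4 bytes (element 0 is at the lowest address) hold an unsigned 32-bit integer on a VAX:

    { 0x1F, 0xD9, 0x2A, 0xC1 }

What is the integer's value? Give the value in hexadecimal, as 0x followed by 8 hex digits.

0xC12AD91F

Little-endian: lowest address holds the least-significant byte.
Reassemble most-significant byte first: C1 2A D9 1F → 0xC12AD91F.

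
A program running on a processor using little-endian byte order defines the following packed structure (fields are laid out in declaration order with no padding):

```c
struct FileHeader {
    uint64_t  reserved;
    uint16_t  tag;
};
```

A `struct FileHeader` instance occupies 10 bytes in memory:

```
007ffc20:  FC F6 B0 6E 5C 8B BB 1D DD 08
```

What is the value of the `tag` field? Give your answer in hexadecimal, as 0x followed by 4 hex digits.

`tag` follows `reserved` (8 bytes), so it starts at byte offset 8 and occupies 2 bytes.
Bytes at offsets 8..9: DD 08.
Little-endian: lowest address holds the least-significant byte.
Reassemble most-significant byte first: 08 DD → 0x08DD.

0x08DD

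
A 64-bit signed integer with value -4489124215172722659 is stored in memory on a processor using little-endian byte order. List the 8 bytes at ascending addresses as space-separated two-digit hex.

1D 90 06 8A 4F 6D B3 C1

Two's complement of -4489124215172722659 in 64 bits: 4489124215172722659 = 0x3E4C92B075F96FE3; invert → 0xC1B36D4F8A06901C; add 1 → 0xC1B36D4F8A06901D.
Split into bytes (most-significant first): C1 B3 6D 4F 8A 06 90 1D.
In little-endian order the low byte comes first in memory.
So at ascending addresses the bytes are 1D 90 06 8A 4F 6D B3 C1.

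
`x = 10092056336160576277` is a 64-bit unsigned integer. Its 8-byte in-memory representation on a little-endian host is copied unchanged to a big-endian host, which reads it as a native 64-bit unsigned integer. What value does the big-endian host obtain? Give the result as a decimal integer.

10092056336160576277 in 64-bit hexadecimal is 0x8C0E2FC48A14D315.
Stored little-endian, the bytes at ascending addresses are 15 D3 14 8A C4 2F 0E 8C.
Read back as big-endian, the last byte is least significant, giving 0x15D3148AC42F0E8C.
0x15D3148AC42F0E8C = 1572623281111895692.

1572623281111895692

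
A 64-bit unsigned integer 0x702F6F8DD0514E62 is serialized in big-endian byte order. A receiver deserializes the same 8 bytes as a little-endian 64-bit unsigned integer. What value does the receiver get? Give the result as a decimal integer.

Stored big-endian, the bytes at ascending addresses are 70 2F 6F 8D D0 51 4E 62.
Read back as little-endian, the first byte is least significant, giving 0x624E51D08D6F2F70.
0x624E51D08D6F2F70 = 7083689220068290416.

7083689220068290416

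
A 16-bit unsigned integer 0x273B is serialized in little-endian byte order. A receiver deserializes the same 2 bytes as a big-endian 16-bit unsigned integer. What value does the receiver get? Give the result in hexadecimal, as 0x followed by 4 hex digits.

0x3B27

Stored little-endian, the bytes at ascending addresses are 3B 27.
Read back as big-endian, the last byte is least significant, giving 0x3B27.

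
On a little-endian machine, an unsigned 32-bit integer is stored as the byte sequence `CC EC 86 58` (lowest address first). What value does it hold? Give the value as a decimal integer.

Little-endian stores the least-significant byte at the lowest address.
Reassemble most-significant byte first: 58 86 EC CC → 0x5886ECCC.
0x5886ECCC = 1485237452.

1485237452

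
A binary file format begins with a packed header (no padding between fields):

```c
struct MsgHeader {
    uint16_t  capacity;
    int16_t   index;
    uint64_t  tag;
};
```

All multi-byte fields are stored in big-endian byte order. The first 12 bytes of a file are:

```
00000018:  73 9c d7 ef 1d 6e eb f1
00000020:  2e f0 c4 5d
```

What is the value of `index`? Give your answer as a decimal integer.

-10257

`index` follows `capacity` (2 bytes), so it starts at byte offset 2 and occupies 2 bytes.
Bytes at offsets 2..3: D7 EF.
Big-endian: lowest address holds the most-significant byte.
The bytes are already most-significant first: 0xD7EF.
Top bit is set, so as a signed 16-bit value this is 0xD7EF − 2^16 = -10257.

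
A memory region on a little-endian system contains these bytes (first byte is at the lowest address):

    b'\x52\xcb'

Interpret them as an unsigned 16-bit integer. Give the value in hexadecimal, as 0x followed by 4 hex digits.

Little-endian stores the least-significant byte at the lowest address.
Reassemble most-significant byte first: CB 52 → 0xCB52.

0xCB52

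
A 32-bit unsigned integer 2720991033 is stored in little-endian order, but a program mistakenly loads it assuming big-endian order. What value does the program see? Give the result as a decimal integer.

956772258

2720991033 in 32-bit hexadecimal is 0xA22F0739.
Stored little-endian, the bytes at ascending addresses are 39 07 2F A2.
Read back as big-endian, the last byte is least significant, giving 0x39072FA2.
0x39072FA2 = 956772258.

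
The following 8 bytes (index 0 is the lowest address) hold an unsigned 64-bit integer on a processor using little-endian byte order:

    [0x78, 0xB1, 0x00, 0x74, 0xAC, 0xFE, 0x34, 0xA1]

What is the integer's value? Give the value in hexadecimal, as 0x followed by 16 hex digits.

0xA134FEAC7400B178

In little-endian order the low byte comes first in memory.
Reassemble most-significant byte first: A1 34 FE AC 74 00 B1 78 → 0xA134FEAC7400B178.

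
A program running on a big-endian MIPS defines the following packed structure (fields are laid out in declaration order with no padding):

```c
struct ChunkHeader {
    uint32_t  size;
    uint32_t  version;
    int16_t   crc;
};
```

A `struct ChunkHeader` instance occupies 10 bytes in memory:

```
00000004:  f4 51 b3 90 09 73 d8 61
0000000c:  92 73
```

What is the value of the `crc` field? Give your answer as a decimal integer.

-28045

`crc` follows `size` (4 B), `version` (4 B), so it starts at offset 4 + 4 = 8 and occupies 2 bytes.
Bytes at offsets 8..9: 92 73.
Big-endian stores the most-significant byte at the lowest address.
The bytes are already most-significant first: 0x9273.
Top bit is set, so as a signed 16-bit value this is 0x9273 − 2^16 = -28045.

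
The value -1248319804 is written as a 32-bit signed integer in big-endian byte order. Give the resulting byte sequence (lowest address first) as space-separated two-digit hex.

B5 98 26 C4

Two's complement of -1248319804 in 32 bits: 1248319804 = 0x4A67D93C; invert → 0xB59826C3; add 1 → 0xB59826C4.
Split into bytes (most-significant first): B5 98 26 C4.
In big-endian order the high byte comes first in memory.
So the memory order matches the most-significant-first order: B5 98 26 C4.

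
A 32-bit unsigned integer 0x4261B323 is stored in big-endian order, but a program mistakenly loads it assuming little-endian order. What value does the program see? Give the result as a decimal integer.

Stored big-endian, the bytes at ascending addresses are 42 61 B3 23.
Read back as little-endian, the first byte is least significant, giving 0x23B36142.
0x23B36142 = 598958402.

598958402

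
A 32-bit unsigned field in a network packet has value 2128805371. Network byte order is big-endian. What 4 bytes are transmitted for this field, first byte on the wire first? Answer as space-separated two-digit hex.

7E E2 FD FB

2128805371 in hexadecimal, padded to 32 bits, is 0x7EE2FDFB.
Split into bytes (most-significant first): 7E E2 FD FB.
Big-endian stores the most-significant byte at the lowest address.
So the memory order matches the most-significant-first order: 7E E2 FD FB.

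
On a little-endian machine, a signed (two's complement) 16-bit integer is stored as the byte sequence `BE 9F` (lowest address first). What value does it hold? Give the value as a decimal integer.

-24642

Little-endian: lowest address holds the least-significant byte.
Reassemble most-significant byte first: 9F BE → 0x9FBE.
Top bit is set, so as a signed 16-bit value this is 0x9FBE − 2^16 = -24642.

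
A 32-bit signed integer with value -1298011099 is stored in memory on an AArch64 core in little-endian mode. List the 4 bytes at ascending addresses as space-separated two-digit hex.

25 EC A1 B2

Two's complement of -1298011099 in 32 bits: 1298011099 = 0x4D5E13DB; invert → 0xB2A1EC24; add 1 → 0xB2A1EC25.
Split into bytes (most-significant first): B2 A1 EC 25.
Little-endian: lowest address holds the least-significant byte.
So at ascending addresses the bytes are 25 EC A1 B2.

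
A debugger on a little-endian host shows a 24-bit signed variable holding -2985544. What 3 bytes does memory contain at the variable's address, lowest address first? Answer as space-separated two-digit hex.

Two's complement of -2985544 in 24 bits: 2985544 = 0x2D8E48; invert → 0xD271B7; add 1 → 0xD271B8.
Split into bytes (most-significant first): D2 71 B8.
Little-endian stores the least-significant byte at the lowest address.
So at ascending addresses the bytes are B8 71 D2.

B8 71 D2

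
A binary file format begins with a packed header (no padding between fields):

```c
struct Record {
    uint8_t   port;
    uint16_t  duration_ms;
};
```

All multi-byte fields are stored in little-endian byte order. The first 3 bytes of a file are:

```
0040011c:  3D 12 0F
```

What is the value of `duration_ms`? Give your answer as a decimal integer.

`duration_ms` follows `port` (1 byte), so it starts at byte offset 1 and occupies 2 bytes.
Bytes at offsets 1..2: 12 0F.
Little-endian: lowest address holds the least-significant byte.
Reassemble most-significant byte first: 0F 12 → 0x0F12.
0x0F12 = 3858.

3858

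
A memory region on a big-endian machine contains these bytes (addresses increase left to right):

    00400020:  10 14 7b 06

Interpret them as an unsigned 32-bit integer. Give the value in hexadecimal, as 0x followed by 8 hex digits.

Big-endian stores the most-significant byte at the lowest address.
The bytes are already most-significant first: 0x10147B06.

0x10147B06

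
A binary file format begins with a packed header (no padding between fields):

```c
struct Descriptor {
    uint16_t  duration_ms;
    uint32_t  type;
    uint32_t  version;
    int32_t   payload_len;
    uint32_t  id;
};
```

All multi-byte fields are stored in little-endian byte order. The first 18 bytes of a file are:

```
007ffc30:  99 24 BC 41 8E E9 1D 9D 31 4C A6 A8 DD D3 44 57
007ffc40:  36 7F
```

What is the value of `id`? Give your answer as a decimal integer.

2134267716

`id` follows `duration_ms` (2 B), `type` (4 B), `version` (4 B), `payload_len` (4 B), so it starts at offset 2 + 4 + 4 + 4 = 14 and occupies 4 bytes.
Bytes at offsets 14..17: 44 57 36 7F.
Little-endian: lowest address holds the least-significant byte.
Reassemble most-significant byte first: 7F 36 57 44 → 0x7F365744.
0x7F365744 = 2134267716.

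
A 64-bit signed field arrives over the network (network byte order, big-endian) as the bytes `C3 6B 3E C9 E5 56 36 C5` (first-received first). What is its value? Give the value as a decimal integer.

-4365326376948582715

Big-endian stores the most-significant byte at the lowest address.
The bytes are already most-significant first: 0xC36B3EC9E55636C5.
Top bit is set, so as a signed 64-bit value this is 0xC36B3EC9E55636C5 − 2^64 = -4365326376948582715.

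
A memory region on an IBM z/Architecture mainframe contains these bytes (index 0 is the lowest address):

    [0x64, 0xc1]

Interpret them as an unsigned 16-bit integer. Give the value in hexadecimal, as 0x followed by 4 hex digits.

0x64C1

Big-endian stores the most-significant byte at the lowest address.
The bytes are already most-significant first: 0x64C1.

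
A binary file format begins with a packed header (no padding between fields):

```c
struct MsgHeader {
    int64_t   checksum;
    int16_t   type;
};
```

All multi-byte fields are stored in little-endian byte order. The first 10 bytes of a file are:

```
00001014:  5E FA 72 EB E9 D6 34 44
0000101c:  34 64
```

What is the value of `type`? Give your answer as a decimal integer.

`type` follows `checksum` (8 bytes), so it starts at byte offset 8 and occupies 2 bytes.
Bytes at offsets 8..9: 34 64.
Little-endian: lowest address holds the least-significant byte.
Reassemble most-significant byte first: 64 34 → 0x6434.
0x6434 = 25652.

25652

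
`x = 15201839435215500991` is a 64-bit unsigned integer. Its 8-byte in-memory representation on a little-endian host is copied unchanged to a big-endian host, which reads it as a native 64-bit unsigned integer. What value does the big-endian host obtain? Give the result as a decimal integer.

13796367806293931986

15201839435215500991 in 64-bit hexadecimal is 0xD2F7C86C6C8B76BF.
Stored little-endian, the bytes at ascending addresses are BF 76 8B 6C 6C C8 F7 D2.
Read back as big-endian, the last byte is least significant, giving 0xBF768B6C6CC8F7D2.
0xBF768B6C6CC8F7D2 = 13796367806293931986.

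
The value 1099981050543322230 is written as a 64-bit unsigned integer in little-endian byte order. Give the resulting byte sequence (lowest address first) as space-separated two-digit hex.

1099981050543322230 in hexadecimal, padded to 64 bits, is 0x0F43EAF0014BB476.
Split into bytes (most-significant first): 0F 43 EA F0 01 4B B4 76.
Little-endian stores the least-significant byte at the lowest address.
So at ascending addresses the bytes are 76 B4 4B 01 F0 EA 43 0F.

76 B4 4B 01 F0 EA 43 0F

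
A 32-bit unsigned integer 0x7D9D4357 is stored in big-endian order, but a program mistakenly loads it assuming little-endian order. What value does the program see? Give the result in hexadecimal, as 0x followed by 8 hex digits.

Stored big-endian, the bytes at ascending addresses are 7D 9D 43 57.
Read back as little-endian, the first byte is least significant, giving 0x57439D7D.

0x57439D7D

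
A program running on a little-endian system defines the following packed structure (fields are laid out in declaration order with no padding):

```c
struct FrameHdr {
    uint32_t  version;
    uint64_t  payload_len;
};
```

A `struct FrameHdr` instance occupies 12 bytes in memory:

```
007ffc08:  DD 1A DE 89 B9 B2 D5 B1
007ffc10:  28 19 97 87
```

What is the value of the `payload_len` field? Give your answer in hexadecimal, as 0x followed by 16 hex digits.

`payload_len` follows `version` (4 bytes), so it starts at byte offset 4 and occupies 8 bytes.
Bytes at offsets 4..11: B9 B2 D5 B1 28 19 97 87.
Little-endian stores the least-significant byte at the lowest address.
Reassemble most-significant byte first: 87 97 19 28 B1 D5 B2 B9 → 0x87971928B1D5B2B9.

0x87971928B1D5B2B9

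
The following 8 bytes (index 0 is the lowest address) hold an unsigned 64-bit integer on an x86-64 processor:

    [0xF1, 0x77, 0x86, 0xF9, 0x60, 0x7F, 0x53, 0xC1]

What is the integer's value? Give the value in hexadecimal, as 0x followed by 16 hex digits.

0xC1537F60F98677F1

Little-endian stores the least-significant byte at the lowest address.
Reassemble most-significant byte first: C1 53 7F 60 F9 86 77 F1 → 0xC1537F60F98677F1.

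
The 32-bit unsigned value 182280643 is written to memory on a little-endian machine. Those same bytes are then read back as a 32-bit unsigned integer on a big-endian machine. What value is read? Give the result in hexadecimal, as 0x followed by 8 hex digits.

0xC361DD0A

182280643 in 32-bit hexadecimal is 0x0ADD61C3.
Stored little-endian, the bytes at ascending addresses are C3 61 DD 0A.
Read back as big-endian, the last byte is least significant, giving 0xC361DD0A.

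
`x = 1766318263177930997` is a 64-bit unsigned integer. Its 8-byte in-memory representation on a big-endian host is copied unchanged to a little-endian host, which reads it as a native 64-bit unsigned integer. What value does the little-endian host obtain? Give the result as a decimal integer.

17683385161375908632

1766318263177930997 in 64-bit hexadecimal is 0x1883391A1D0168F5.
Stored big-endian, the bytes at ascending addresses are 18 83 39 1A 1D 01 68 F5.
Read back as little-endian, the first byte is least significant, giving 0xF568011D1A398318.
0xF568011D1A398318 = 17683385161375908632.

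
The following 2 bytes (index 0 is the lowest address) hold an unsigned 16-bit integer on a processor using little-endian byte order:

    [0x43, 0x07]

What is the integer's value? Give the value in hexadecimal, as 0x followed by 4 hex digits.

Little-endian: lowest address holds the least-significant byte.
Reassemble most-significant byte first: 07 43 → 0x0743.

0x0743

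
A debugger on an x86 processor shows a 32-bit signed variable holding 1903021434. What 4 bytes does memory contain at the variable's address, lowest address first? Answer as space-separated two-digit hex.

7A CD 6D 71

1903021434 in hexadecimal, padded to 32 bits, is 0x716DCD7A.
Split into bytes (most-significant first): 71 6D CD 7A.
Little-endian stores the least-significant byte at the lowest address.
So at ascending addresses the bytes are 7A CD 6D 71.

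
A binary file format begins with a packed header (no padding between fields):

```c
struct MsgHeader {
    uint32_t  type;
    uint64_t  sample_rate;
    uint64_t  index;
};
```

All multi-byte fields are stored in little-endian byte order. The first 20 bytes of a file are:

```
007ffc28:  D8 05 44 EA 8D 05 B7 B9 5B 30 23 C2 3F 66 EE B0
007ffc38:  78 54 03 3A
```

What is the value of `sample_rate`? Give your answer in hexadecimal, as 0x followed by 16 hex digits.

0xC223305BB9B7058D

`sample_rate` follows `type` (4 bytes), so it starts at byte offset 4 and occupies 8 bytes.
Bytes at offsets 4..11: 8D 05 B7 B9 5B 30 23 C2.
Little-endian stores the least-significant byte at the lowest address.
Reassemble most-significant byte first: C2 23 30 5B B9 B7 05 8D → 0xC223305BB9B7058D.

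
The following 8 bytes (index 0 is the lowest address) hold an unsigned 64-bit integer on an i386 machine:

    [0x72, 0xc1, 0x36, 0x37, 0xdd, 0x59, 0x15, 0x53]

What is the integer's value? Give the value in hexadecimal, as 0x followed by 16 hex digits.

Little-endian: lowest address holds the least-significant byte.
Reassemble most-significant byte first: 53 15 59 DD 37 36 C1 72 → 0x531559DD3736C172.

0x531559DD3736C172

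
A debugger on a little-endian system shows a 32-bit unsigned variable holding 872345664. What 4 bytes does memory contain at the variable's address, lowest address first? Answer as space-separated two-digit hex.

872345664 in hexadecimal, padded to 32 bits, is 0x33FEF040.
Split into bytes (most-significant first): 33 FE F0 40.
In little-endian order the low byte comes first in memory.
So at ascending addresses the bytes are 40 F0 FE 33.

40 F0 FE 33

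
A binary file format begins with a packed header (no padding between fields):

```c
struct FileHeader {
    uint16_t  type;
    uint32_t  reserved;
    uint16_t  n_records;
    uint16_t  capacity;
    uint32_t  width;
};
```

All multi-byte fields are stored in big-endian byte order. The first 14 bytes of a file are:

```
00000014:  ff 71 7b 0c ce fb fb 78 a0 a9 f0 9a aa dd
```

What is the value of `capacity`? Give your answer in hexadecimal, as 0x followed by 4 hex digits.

0xA0A9

`capacity` follows `type` (2 B), `reserved` (4 B), `n_records` (2 B), so it starts at offset 2 + 4 + 2 = 8 and occupies 2 bytes.
Bytes at offsets 8..9: A0 A9.
Big-endian stores the most-significant byte at the lowest address.
The bytes are already most-significant first: 0xA0A9.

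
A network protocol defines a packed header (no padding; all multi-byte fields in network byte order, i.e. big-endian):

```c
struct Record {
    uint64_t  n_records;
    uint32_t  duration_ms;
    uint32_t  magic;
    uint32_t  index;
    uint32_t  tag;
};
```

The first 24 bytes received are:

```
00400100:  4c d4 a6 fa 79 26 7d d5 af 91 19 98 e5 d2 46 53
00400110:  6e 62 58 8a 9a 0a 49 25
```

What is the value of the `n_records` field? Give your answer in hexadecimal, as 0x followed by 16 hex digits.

`n_records` is the first field, at byte offset 0, occupying 8 bytes.
Bytes at offsets 0..7: 4C D4 A6 FA 79 26 7D D5.
In big-endian order the high byte comes first in memory.
The bytes are already most-significant first: 0x4CD4A6FA79267DD5.

0x4CD4A6FA79267DD5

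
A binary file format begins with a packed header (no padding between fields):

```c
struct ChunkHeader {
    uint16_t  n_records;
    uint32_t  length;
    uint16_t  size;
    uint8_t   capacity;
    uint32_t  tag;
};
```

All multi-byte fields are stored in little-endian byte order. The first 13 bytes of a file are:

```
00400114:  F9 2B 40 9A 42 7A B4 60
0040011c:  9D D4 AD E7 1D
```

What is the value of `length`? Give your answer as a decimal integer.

2051185216

`length` follows `n_records` (2 bytes), so it starts at byte offset 2 and occupies 4 bytes.
Bytes at offsets 2..5: 40 9A 42 7A.
Little-endian: lowest address holds the least-significant byte.
Reassemble most-significant byte first: 7A 42 9A 40 → 0x7A429A40.
0x7A429A40 = 2051185216.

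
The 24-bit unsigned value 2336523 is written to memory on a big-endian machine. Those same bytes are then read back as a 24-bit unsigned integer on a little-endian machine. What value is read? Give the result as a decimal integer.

763683

2336523 in 24-bit hexadecimal is 0x23A70B.
Stored big-endian, the bytes at ascending addresses are 23 A7 0B.
Read back as little-endian, the first byte is least significant, giving 0x0BA723.
0x0BA723 = 763683.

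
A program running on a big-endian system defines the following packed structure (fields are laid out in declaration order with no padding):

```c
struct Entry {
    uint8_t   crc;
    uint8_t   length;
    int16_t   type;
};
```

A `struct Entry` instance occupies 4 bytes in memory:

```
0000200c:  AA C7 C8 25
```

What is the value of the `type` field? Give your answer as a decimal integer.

`type` follows `crc` (1 B), `length` (1 B), so it starts at offset 1 + 1 = 2 and occupies 2 bytes.
Bytes at offsets 2..3: C8 25.
Big-endian: lowest address holds the most-significant byte.
The bytes are already most-significant first: 0xC825.
Top bit is set, so as a signed 16-bit value this is 0xC825 − 2^16 = -14299.

-14299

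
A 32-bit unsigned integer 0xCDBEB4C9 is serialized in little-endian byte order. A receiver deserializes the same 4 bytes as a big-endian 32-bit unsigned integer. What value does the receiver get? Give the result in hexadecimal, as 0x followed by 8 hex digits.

0xC9B4BECD

Stored little-endian, the bytes at ascending addresses are C9 B4 BE CD.
Read back as big-endian, the last byte is least significant, giving 0xC9B4BECD.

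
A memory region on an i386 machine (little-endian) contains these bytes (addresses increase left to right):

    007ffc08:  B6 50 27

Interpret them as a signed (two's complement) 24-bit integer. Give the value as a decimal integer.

Little-endian stores the least-significant byte at the lowest address.
Reassemble most-significant byte first: 27 50 B6 → 0x2750B6.
0x2750B6 = 2576566.

2576566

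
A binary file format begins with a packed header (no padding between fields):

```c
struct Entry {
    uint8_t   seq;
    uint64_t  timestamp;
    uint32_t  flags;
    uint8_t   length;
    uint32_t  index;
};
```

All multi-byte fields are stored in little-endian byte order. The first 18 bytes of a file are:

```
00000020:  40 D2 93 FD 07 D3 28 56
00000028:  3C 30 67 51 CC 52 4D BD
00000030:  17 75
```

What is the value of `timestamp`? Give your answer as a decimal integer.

4347707377110062034

`timestamp` follows `seq` (1 byte), so it starts at byte offset 1 and occupies 8 bytes.
Bytes at offsets 1..8: D2 93 FD 07 D3 28 56 3C.
In little-endian order the low byte comes first in memory.
Reassemble most-significant byte first: 3C 56 28 D3 07 FD 93 D2 → 0x3C5628D307FD93D2.
0x3C5628D307FD93D2 = 4347707377110062034.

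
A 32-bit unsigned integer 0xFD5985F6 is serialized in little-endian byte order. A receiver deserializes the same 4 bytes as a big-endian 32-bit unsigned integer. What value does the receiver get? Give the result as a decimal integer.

Stored little-endian, the bytes at ascending addresses are F6 85 59 FD.
Read back as big-endian, the last byte is least significant, giving 0xF68559FD.
0xF68559FD = 4135934461.

4135934461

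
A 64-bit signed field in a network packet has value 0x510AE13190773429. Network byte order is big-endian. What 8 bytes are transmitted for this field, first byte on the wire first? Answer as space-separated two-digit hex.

Split into bytes (most-significant first): 51 0A E1 31 90 77 34 29.
In big-endian order the high byte comes first in memory.
So the memory order matches the most-significant-first order: 51 0A E1 31 90 77 34 29.

51 0A E1 31 90 77 34 29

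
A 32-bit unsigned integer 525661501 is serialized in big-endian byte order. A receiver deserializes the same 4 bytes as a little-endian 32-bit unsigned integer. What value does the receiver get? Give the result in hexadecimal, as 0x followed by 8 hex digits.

0x3DF5541F

525661501 in 32-bit hexadecimal is 0x1F54F53D.
Stored big-endian, the bytes at ascending addresses are 1F 54 F5 3D.
Read back as little-endian, the first byte is least significant, giving 0x3DF5541F.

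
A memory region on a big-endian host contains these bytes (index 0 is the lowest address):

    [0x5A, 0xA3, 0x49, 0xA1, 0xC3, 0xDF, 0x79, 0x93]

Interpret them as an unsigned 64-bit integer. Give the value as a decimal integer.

6531144843742116243

Big-endian stores the most-significant byte at the lowest address.
The bytes are already most-significant first: 0x5AA349A1C3DF7993.
0x5AA349A1C3DF7993 = 6531144843742116243.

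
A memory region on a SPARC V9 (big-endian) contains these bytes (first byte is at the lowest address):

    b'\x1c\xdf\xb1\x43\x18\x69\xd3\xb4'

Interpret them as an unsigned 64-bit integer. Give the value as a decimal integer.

2080576454598972340

Big-endian: lowest address holds the most-significant byte.
The bytes are already most-significant first: 0x1CDFB1431869D3B4.
0x1CDFB1431869D3B4 = 2080576454598972340.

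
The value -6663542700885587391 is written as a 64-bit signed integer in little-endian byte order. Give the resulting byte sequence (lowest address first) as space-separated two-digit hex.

Two's complement of -6663542700885587391 in 64 bits: 6663542700885587391 = 0x5C79A8C80FEEB5BF; invert → 0xA3865737F0114A40; add 1 → 0xA3865737F0114A41.
Split into bytes (most-significant first): A3 86 57 37 F0 11 4A 41.
In little-endian order the low byte comes first in memory.
So at ascending addresses the bytes are 41 4A 11 F0 37 57 86 A3.

41 4A 11 F0 37 57 86 A3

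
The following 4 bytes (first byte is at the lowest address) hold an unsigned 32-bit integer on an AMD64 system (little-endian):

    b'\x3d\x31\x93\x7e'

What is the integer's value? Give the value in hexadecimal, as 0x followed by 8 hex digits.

Little-endian stores the least-significant byte at the lowest address.
Reassemble most-significant byte first: 7E 93 31 3D → 0x7E93313D.

0x7E93313D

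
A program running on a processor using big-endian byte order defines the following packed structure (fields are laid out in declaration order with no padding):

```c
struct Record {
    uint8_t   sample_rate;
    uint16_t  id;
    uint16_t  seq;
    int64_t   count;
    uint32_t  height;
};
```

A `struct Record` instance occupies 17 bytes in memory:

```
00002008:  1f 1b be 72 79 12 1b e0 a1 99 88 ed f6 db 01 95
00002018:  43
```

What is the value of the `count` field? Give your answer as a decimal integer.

1304883501724134902

`count` follows `sample_rate` (1 B), `id` (2 B), `seq` (2 B), so it starts at offset 1 + 2 + 2 = 5 and occupies 8 bytes.
Bytes at offsets 5..12: 12 1B E0 A1 99 88 ED F6.
Big-endian: lowest address holds the most-significant byte.
The bytes are already most-significant first: 0x121BE0A19988EDF6.
0x121BE0A19988EDF6 = 1304883501724134902.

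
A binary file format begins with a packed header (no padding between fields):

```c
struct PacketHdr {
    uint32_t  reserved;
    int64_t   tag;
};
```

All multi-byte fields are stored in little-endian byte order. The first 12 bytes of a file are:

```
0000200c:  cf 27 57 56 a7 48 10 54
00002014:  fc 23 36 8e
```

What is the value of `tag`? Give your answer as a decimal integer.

`tag` follows `reserved` (4 bytes), so it starts at byte offset 4 and occupies 8 bytes.
Bytes at offsets 4..11: A7 48 10 54 FC 23 36 8E.
Little-endian: lowest address holds the least-significant byte.
Reassemble most-significant byte first: 8E 36 23 FC 54 10 48 A7 → 0x8E3623FC541048A7.
Top bit is set, so as a signed 64-bit value this is 0x8E3623FC541048A7 − 2^64 = -8199326504932325209.

-8199326504932325209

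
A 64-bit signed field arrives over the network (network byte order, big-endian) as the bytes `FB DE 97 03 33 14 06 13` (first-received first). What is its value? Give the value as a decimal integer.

In big-endian order the high byte comes first in memory.
The bytes are already most-significant first: 0xFBDE970333140613.
Top bit is set, so as a signed 64-bit value this is 0xFBDE970333140613 − 2^64 = -297634485362227693.

-297634485362227693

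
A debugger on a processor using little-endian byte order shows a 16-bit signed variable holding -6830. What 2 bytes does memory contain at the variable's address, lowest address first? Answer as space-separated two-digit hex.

Two's complement of -6830 in 16 bits: 6830 = 0x1AAE; invert → 0xE551; add 1 → 0xE552.
Split into bytes (most-significant first): E5 52.
Little-endian: lowest address holds the least-significant byte.
So at ascending addresses the bytes are 52 E5.

52 E5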